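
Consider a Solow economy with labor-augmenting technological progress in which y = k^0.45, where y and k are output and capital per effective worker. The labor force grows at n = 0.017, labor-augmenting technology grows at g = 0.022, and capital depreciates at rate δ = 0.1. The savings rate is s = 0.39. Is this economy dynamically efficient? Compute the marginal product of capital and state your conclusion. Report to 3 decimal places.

dynamically efficient; MPK ≈ 0.160

Break-even investment rate: n + g + δ = 0.017 + 0.022 + 0.1 = 0.139.
Steady-state k*: s·k^0.45 = 0.139·k gives k* = (0.39/0.139)^(1/0.55) ≈ 6.5258.
MPK = 0.45·6.5258^(-0.55) ≈ 0.1604.
MPK > n+g+δ = 0.139, so the economy is dynamically efficient (under-saving).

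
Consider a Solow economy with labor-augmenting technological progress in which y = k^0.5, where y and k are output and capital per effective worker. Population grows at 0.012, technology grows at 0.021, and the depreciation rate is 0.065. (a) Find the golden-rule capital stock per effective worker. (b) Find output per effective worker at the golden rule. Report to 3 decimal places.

The effective depreciation rate is n + g + δ = 0.012 + 0.021 + 0.065 = 0.098.
Setting f'(k) = n+g+δ gives 0.5·k^(0.5−1) = 0.098, hence k_gold = (0.5/0.098)^(1/0.5) ≈ 26.0308.
y_gold = 26.0308^0.5 ≈ 5.1020.

(a) k_gold ≈ 26.031; (b) y_gold ≈ 5.102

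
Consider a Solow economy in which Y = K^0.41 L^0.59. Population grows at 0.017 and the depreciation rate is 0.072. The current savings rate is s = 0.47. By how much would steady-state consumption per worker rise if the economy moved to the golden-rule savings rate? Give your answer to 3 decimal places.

Δc ≈ 0.021

The effective depreciation rate is n + δ = 0.017 + 0.072 = 0.089.
Current steady state (s = 0.47): k* = (0.47/0.089)^(1/0.59) ≈ 16.7853, y* = 16.7853^0.41 ≈ 3.1785, c* = (1−0.47)·3.1785 ≈ 1.6846.
At the golden rule the marginal product of capital equals n+δ: 0.41·k^(0.41−1) = 0.089. Solving, k_gold = (0.41/0.089)^(1/0.59) ≈ 13.3167.
y_gold = 13.3167^0.41 ≈ 2.8907, c_gold = y_gold − 0.089·k_gold ≈ 1.7055.
Gain: Δc = 1.7055 − 1.6846 ≈ 0.0209.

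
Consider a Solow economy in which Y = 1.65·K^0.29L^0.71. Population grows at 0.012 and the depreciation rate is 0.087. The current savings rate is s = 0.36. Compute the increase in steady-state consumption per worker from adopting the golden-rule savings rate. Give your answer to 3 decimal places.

Δc ≈ 0.034

Break-even investment rate: n + δ = 0.012 + 0.087 = 0.099.
Current steady state (s = 0.36): k* = (0.36·1.65/0.099)^(1/0.71) ≈ 12.4735, y* = 1.65·12.4735^0.29 ≈ 3.4302, c* = (1−0.36)·3.4302 ≈ 2.1953.
Golden rule sets MPK = n+δ: 0.29·1.65·k^(0.29−1) = 0.099, so k_gold = (0.29·1.65/0.099)^(1/0.71) ≈ 9.1987.
y_gold = 1.65·9.1987^0.29 ≈ 3.1403, c_gold = y_gold − 0.099·k_gold ≈ 2.2296.
Gain: Δc = 2.2296 − 2.1953 ≈ 0.0342.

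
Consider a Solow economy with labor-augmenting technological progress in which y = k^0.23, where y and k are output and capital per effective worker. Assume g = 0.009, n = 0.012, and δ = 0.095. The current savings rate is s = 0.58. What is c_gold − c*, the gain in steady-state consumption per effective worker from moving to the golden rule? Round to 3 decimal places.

n + g + δ = 0.012 + 0.009 + 0.095 = 0.116.
Current steady state (s = 0.58): k* = (0.58/0.116)^(1/0.77) ≈ 8.0864, y* = 8.0864^0.23 ≈ 1.6173, c* = (1−0.58)·1.6173 ≈ 0.6793.
Maximizing c = f(k) − (n+g+δ)·k gives f'(k) = n+g+δ, i.e. 0.23·k^(0.23−1) = 0.116, so k_gold = (0.23/0.116)^(1/0.77) ≈ 2.4326.
y_gold = 2.4326^0.23 ≈ 1.2269, c_gold = y_gold − 0.116·k_gold ≈ 0.9447.
Gain: Δc = 0.9447 − 0.6793 ≈ 0.2654.

Δc ≈ 0.265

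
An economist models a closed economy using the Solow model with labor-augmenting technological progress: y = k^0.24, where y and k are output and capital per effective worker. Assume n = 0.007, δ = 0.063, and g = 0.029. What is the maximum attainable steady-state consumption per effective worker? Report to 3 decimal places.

Capital per effective worker breaks even when investment replaces (n + g + δ)·k; here n + g + δ = 0.099.
At the golden rule the marginal product of capital equals n+g+δ: 0.24·k^(0.24−1) = 0.099. Solving, k_gold = (0.24/0.099)^(1/0.76) ≈ 3.2064.
y_gold = 3.2064^0.24 ≈ 1.3227.
c_gold = y_gold − (n+g+δ)·k_gold = 1.3227 − 0.099·3.2064 ≈ 1.0052.

c_gold ≈ 1.005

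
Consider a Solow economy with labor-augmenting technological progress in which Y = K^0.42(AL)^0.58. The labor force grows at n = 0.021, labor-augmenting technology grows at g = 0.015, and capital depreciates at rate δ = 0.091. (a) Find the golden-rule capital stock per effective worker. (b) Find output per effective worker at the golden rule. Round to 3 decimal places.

(a) k_gold ≈ 7.863; (b) y_gold ≈ 2.378

The effective depreciation rate is n + g + δ = 0.021 + 0.015 + 0.091 = 0.127.
Setting f'(k) = n+g+δ gives 0.42·k^(0.42−1) = 0.127, hence k_gold = (0.42/0.127)^(1/0.58) ≈ 7.8631.
y_gold = 7.8631^0.42 ≈ 2.3777.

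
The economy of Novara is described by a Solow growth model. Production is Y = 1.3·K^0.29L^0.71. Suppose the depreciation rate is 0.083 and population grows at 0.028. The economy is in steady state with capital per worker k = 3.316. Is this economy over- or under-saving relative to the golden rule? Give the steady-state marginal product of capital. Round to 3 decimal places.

The effective depreciation rate is n + δ = 0.028 + 0.083 = 0.111.
MPK = 0.29·1.3·k^(0.29−1) = 0.29·1.3·3.316^(-0.71) ≈ 0.1610.
MPK > 0.111, so the economy is dynamically efficient (under-saving).

under-saving; MPK ≈ 0.161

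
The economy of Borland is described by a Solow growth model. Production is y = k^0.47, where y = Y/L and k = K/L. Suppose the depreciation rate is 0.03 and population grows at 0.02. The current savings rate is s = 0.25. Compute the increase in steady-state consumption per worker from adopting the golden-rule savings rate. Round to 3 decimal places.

Δc ≈ 0.740

The effective depreciation rate is n + δ = 0.02 + 0.03 = 0.05.
Current steady state (s = 0.25): k* = (0.25/0.05)^(1/0.53) ≈ 20.8359, y* = 20.8359^0.47 ≈ 4.1672, c* = (1−0.25)·4.1672 ≈ 3.1254.
At the golden rule the marginal product of capital equals n+δ: 0.47·k^(0.47−1) = 0.05. Solving, k_gold = (0.47/0.05)^(1/0.53) ≈ 68.5631.
y_gold = 68.5631^0.47 ≈ 7.2939, c_gold = y_gold − 0.05·k_gold ≈ 3.8658.
Gain: Δc = 3.8658 − 3.1254 ≈ 0.7404.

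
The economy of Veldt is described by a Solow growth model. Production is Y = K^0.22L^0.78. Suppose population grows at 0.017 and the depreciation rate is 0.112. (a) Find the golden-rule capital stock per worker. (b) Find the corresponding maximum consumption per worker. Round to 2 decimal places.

(a) k_gold ≈ 1.98; (b) c_gold ≈ 0.91

Capital per worker breaks even when investment replaces (n + δ)·k; here n + δ = 0.129.
Setting f'(k) = n+δ gives 0.22·k^(0.22−1) = 0.129, hence k_gold = (0.22/0.129)^(1/0.78) ≈ 1.9825.
y_gold = 1.9825^0.22 ≈ 1.1625; c_gold = y_gold − 0.129·k_gold ≈ 0.9067.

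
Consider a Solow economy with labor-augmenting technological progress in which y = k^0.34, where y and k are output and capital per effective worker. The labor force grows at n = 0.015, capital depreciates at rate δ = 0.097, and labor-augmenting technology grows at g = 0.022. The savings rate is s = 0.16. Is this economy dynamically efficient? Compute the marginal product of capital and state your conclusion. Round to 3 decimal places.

dynamically efficient; MPK ≈ 0.285

Break-even investment rate: n + g + δ = 0.015 + 0.022 + 0.097 = 0.134.
Steady-state k*: s·k^0.34 = 0.134·k gives k* = (0.16/0.134)^(1/0.66) ≈ 1.3082.
MPK = 0.34·1.3082^(-0.66) ≈ 0.2848.
MPK > n+g+δ = 0.134, so the economy is dynamically efficient (under-saving).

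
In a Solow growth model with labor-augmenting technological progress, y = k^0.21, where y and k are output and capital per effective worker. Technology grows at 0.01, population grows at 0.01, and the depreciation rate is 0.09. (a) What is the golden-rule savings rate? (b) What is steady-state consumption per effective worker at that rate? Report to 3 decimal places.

(a) s_gold = 0.210; (b) c_gold ≈ 0.938

n + g + δ = 0.01 + 0.01 + 0.09 = 0.11.
For Cobb-Douglas, s_gold equals capital's share: s_gold = 0.21.
At the golden rule the marginal product of capital equals n+g+δ: 0.21·k^(0.21−1) = 0.11. Solving, k_gold = (0.21/0.11)^(1/0.79) ≈ 2.2671.
y_gold = 2.2671^0.21 ≈ 1.1875; c_gold = (1−0.21)·y_gold ≈ 0.9382.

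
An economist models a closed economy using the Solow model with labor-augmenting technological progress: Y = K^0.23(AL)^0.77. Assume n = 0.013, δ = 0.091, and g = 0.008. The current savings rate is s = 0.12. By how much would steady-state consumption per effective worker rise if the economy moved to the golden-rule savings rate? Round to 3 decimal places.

Capital per effective worker breaks even when investment replaces (n + g + δ)·k; here n + g + δ = 0.112.
Current steady state (s = 0.12): k* = (0.12/0.112)^(1/0.77) ≈ 1.0937, y* = 1.0937^0.23 ≈ 1.0208, c* = (1−0.12)·1.0208 ≈ 0.8983.
Maximizing c = f(k) − (n+g+δ)·k gives f'(k) = n+g+δ, i.e. 0.23·k^(0.23−1) = 0.112, so k_gold = (0.23/0.112)^(1/0.77) ≈ 2.5460.
y_gold = 2.5460^0.23 ≈ 1.2398, c_gold = y_gold − 0.112·k_gold ≈ 0.9546.
Gain: Δc = 0.9546 − 0.8983 ≈ 0.0563.

Δc ≈ 0.056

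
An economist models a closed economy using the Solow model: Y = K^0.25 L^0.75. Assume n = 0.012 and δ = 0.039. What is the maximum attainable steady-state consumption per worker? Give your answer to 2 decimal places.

c_gold ≈ 1.27

Capital per worker breaks even when investment replaces (n + δ)·k; here n + δ = 0.051.
Maximizing c = f(k) − (n+δ)·k gives f'(k) = n+δ, i.e. 0.25·k^(0.25−1) = 0.051, so k_gold = (0.25/0.051)^(1/0.75) ≈ 8.3271.
y_gold = 8.3271^0.25 ≈ 1.6987.
c_gold = y_gold − (n+δ)·k_gold = 1.6987 − 0.051·8.3271 ≈ 1.2740.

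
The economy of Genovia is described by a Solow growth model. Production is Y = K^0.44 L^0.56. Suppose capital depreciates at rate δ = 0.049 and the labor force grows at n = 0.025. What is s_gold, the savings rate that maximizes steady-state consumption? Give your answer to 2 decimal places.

Break-even investment rate: n + δ = 0.025 + 0.049 = 0.074.
At the golden rule MPK = n+δ, and in any Cobb-Douglas steady state s = (n+δ)·k/y = MPK·k/y = capital's share 0.44.

s_gold = 0.44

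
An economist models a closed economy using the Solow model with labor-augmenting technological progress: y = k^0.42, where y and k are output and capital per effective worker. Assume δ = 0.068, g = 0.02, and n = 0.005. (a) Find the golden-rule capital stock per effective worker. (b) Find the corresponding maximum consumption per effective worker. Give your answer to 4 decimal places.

(a) k_gold ≈ 13.4557; (b) c_gold ≈ 1.7281

n + g + δ = 0.005 + 0.02 + 0.068 = 0.093.
Setting f'(k) = n+g+δ gives 0.42·k^(0.42−1) = 0.093, hence k_gold = (0.42/0.093)^(1/0.58) ≈ 13.4557.
y_gold = 13.4557^0.42 ≈ 2.9795; c_gold = y_gold − 0.093·k_gold ≈ 1.7281.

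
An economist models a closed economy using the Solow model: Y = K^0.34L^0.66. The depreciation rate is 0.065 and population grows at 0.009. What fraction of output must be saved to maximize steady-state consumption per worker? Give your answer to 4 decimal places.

The effective depreciation rate is n + δ = 0.009 + 0.065 = 0.074.
At the golden rule MPK = n+δ, and in any Cobb-Douglas steady state s = (n+δ)·k/y = MPK·k/y = capital's share 0.34.

s_gold = 0.3400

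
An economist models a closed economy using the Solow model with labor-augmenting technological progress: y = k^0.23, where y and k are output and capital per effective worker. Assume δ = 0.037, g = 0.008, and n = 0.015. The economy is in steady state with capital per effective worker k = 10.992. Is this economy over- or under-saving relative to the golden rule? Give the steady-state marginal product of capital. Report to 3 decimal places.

over-saving; MPK ≈ 0.036

Capital per effective worker breaks even when investment replaces (n + g + δ)·k; here n + g + δ = 0.06.
MPK = 0.23·k^(0.23−1) = 0.23·10.992^(-0.77) ≈ 0.0363.
MPK < 0.06, so the economy is dynamically inefficient (over-saving).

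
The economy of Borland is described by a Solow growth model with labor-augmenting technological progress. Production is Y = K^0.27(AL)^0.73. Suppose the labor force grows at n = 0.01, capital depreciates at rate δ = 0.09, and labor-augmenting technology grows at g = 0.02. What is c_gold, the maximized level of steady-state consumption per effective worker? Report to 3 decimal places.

Capital per effective worker breaks even when investment replaces (n + g + δ)·k; here n + g + δ = 0.12.
At the golden rule the marginal product of capital equals n+g+δ: 0.27·k^(0.27−1) = 0.12. Solving, k_gold = (0.27/0.12)^(1/0.73) ≈ 3.0370.
y_gold = 3.0370^0.27 ≈ 1.3498.
c_gold = y_gold − (n+g+δ)·k_gold = 1.3498 − 0.12·3.0370 ≈ 0.9853.

c_gold ≈ 0.985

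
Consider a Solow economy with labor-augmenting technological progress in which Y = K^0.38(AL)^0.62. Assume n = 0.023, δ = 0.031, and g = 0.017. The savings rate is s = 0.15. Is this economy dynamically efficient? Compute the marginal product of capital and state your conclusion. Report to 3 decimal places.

Break-even investment rate: n + g + δ = 0.023 + 0.017 + 0.031 = 0.071.
Steady-state k*: s·k^0.38 = 0.071·k gives k* = (0.15/0.071)^(1/0.62) ≈ 3.3414.
MPK = 0.38·3.3414^(-0.62) ≈ 0.1799.
MPK > n+g+δ = 0.071, so the economy is dynamically efficient (under-saving).

dynamically efficient; MPK ≈ 0.180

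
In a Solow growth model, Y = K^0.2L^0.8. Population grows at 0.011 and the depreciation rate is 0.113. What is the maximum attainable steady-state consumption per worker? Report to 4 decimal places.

Capital per worker breaks even when investment replaces (n + δ)·k; here n + δ = 0.124.
At the golden rule the marginal product of capital equals n+δ: 0.2·k^(0.2−1) = 0.124. Solving, k_gold = (0.2/0.124)^(1/0.8) ≈ 1.8177.
y_gold = 1.8177^0.2 ≈ 1.1269.
c_gold = y_gold − (n+δ)·k_gold = 1.1269 − 0.124·1.8177 ≈ 0.9016.

c_gold ≈ 0.9016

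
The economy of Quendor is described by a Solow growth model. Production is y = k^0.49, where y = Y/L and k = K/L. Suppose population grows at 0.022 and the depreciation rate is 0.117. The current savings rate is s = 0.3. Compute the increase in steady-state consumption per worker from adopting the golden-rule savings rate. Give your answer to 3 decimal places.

Capital per worker breaks even when investment replaces (n + δ)·k; here n + δ = 0.139.
Current steady state (s = 0.3): k* = (0.3/0.139)^(1/0.51) ≈ 4.5197, y* = 4.5197^0.49 ≈ 2.0941, c* = (1−0.3)·2.0941 ≈ 1.4659.
Setting f'(k) = n+δ gives 0.49·k^(0.49−1) = 0.139, hence k_gold = (0.49/0.139)^(1/0.51) ≈ 11.8278.
y_gold = 11.8278^0.49 ≈ 3.3552, c_gold = y_gold − 0.139·k_gold ≈ 1.7112.
Gain: Δc = 1.7112 − 1.4659 ≈ 0.2453.

Δc ≈ 0.245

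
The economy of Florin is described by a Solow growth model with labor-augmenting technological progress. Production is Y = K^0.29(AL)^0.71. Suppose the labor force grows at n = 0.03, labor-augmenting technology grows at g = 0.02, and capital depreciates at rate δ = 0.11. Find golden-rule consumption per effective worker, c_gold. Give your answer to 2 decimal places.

n + g + δ = 0.03 + 0.02 + 0.11 = 0.16.
Maximizing c = f(k) − (n+g+δ)·k gives f'(k) = n+g+δ, i.e. 0.29·k^(0.29−1) = 0.16, so k_gold = (0.29/0.16)^(1/0.71) ≈ 2.3109.
y_gold = 2.3109^0.29 ≈ 1.2750.
c_gold = y_gold − (n+g+δ)·k_gold = 1.2750 − 0.16·2.3109 ≈ 0.9052.

c_gold ≈ 0.91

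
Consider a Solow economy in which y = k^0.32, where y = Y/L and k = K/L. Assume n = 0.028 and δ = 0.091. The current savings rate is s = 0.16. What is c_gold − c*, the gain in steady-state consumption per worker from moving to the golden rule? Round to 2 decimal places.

Δc ≈ 0.12

Capital per worker breaks even when investment replaces (n + δ)·k; here n + δ = 0.119.
Current steady state (s = 0.16): k* = (0.16/0.119)^(1/0.68) ≈ 1.5455, y* = 1.5455^0.32 ≈ 1.1495, c* = (1−0.16)·1.1495 ≈ 0.9656.
Golden rule sets MPK = n+δ: 0.32·k^(0.32−1) = 0.119, so k_gold = (0.32/0.119)^(1/0.68) ≈ 4.2832.
y_gold = 4.2832^0.32 ≈ 1.5928, c_gold = y_gold − 0.119·k_gold ≈ 1.0831.
Gain: Δc = 1.0831 − 0.9656 ≈ 0.1175.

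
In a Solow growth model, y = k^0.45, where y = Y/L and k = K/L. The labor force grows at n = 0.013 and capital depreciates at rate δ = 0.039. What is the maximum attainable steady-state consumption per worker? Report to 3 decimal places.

c_gold ≈ 3.215

n + δ = 0.013 + 0.039 = 0.052.
Setting f'(k) = n+δ gives 0.45·k^(0.45−1) = 0.052, hence k_gold = (0.45/0.052)^(1/0.55) ≈ 50.5844.
y_gold = 50.5844^0.45 ≈ 5.8453.
c_gold = y_gold − (n+δ)·k_gold = 5.8453 − 0.052·50.5844 ≈ 3.2149.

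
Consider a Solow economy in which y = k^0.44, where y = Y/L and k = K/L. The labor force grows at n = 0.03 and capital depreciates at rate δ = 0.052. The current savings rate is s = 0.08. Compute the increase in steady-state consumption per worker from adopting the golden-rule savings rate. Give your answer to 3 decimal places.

The effective depreciation rate is n + δ = 0.03 + 0.052 = 0.082.
Current steady state (s = 0.08): k* = (0.08/0.082)^(1/0.56) ≈ 0.9569, y* = 0.9569^0.44 ≈ 0.9808, c* = (1−0.08)·0.9808 ≈ 0.9023.
Golden rule sets MPK = n+δ: 0.44·k^(0.44−1) = 0.082, so k_gold = (0.44/0.082)^(1/0.56) ≈ 20.0875.
y_gold = 20.0875^0.44 ≈ 3.7436, c_gold = y_gold − 0.082·k_gold ≈ 2.0964.
Gain: Δc = 2.0964 − 0.9023 ≈ 1.1941.

Δc ≈ 1.194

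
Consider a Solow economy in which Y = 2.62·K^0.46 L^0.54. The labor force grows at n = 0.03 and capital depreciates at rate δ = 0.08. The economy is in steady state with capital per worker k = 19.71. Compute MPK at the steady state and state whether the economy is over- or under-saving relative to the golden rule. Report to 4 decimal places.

n + δ = 0.03 + 0.08 = 0.11.
MPK = 0.46·2.62·k^(0.46−1) = 0.46·2.62·19.71^(-0.54) ≈ 0.2410.
MPK > 0.11, so the economy is dynamically efficient (under-saving).

under-saving; MPK ≈ 0.2410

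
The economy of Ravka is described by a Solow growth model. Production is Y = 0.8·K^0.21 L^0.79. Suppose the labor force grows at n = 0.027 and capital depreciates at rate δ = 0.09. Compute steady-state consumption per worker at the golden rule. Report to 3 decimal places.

c_gold ≈ 0.696

Break-even investment rate: n + δ = 0.027 + 0.09 = 0.117.
Maximizing c = f(k) − (n+δ)·k gives f'(k) = n+δ, i.e. 0.21·0.8·k^(0.21−1) = 0.117, so k_gold = (0.21·0.8/0.117)^(1/0.79) ≈ 1.5808.
y_gold = 0.8·1.5808^0.21 ≈ 0.8808.
c_gold = y_gold − (n+δ)·k_gold = 0.8808 − 0.117·1.5808 ≈ 0.6958.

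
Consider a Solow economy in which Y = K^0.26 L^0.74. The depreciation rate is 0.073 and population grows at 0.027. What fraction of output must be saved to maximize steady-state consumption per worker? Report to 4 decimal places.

s_gold = 0.2600

Capital per worker breaks even when investment replaces (n + δ)·k; here n + δ = 0.1.
At the golden rule MPK = n+δ, and in any Cobb-Douglas steady state s = (n+δ)·k/y = MPK·k/y = capital's share 0.26.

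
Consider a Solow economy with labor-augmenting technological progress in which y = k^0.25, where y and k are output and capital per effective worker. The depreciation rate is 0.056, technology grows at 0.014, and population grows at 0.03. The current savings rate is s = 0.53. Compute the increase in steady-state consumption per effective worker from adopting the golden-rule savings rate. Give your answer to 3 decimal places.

Δc ≈ 0.198

Capital per effective worker breaks even when investment replaces (n + g + δ)·k; here n + g + δ = 0.1.
Current steady state (s = 0.53): k* = (0.53/0.1)^(1/0.75) ≈ 9.2406, y* = 9.2406^0.25 ≈ 1.7435, c* = (1−0.53)·1.7435 ≈ 0.8195.
Golden rule sets MPK = n+g+δ: 0.25·k^(0.25−1) = 0.1, so k_gold = (0.25/0.1)^(1/0.75) ≈ 3.3930.
y_gold = 3.3930^0.25 ≈ 1.3572, c_gold = y_gold − 0.1·k_gold ≈ 1.0179.
Gain: Δc = 1.0179 − 0.8195 ≈ 0.1985.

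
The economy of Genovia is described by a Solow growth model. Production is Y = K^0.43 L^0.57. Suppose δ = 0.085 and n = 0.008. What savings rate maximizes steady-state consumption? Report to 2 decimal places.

n + δ = 0.008 + 0.085 = 0.093.
At the golden rule MPK = n+δ, and in any Cobb-Douglas steady state s = (n+δ)·k/y = MPK·k/y = capital's share 0.43.

s_gold = 0.43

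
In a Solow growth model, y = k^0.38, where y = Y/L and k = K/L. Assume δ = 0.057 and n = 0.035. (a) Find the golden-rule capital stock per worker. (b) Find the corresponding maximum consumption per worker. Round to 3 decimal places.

Capital per worker breaks even when investment replaces (n + δ)·k; here n + δ = 0.092.
Golden rule sets MPK = n+δ: 0.38·k^(0.38−1) = 0.092, so k_gold = (0.38/0.092)^(1/0.62) ≈ 9.8524.
y_gold = 9.8524^0.38 ≈ 2.3853; c_gold = y_gold − 0.092·k_gold ≈ 1.4789.

(a) k_gold ≈ 9.852; (b) c_gold ≈ 1.479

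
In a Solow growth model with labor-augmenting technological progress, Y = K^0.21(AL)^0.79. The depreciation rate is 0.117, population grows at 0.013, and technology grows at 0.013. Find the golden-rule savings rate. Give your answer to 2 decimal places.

The effective depreciation rate is n + g + δ = 0.013 + 0.013 + 0.117 = 0.143.
At the golden rule MPK = n+g+δ, and in any Cobb-Douglas steady state s = (n+g+δ)·k/y = MPK·k/y = capital's share 0.21.

s_gold = 0.21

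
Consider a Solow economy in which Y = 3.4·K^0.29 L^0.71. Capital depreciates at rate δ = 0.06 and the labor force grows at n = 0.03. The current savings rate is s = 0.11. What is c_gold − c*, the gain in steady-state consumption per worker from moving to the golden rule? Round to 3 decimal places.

Break-even investment rate: n + δ = 0.03 + 0.06 = 0.09.
Current steady state (s = 0.11): k* = (0.11·3.4/0.09)^(1/0.71) ≈ 7.4355, y* = 3.4·7.4355^0.29 ≈ 6.0836, c* = (1−0.11)·6.0836 ≈ 5.4144.
Golden rule sets MPK = n+δ: 0.29·3.4·k^(0.29−1) = 0.09, so k_gold = (0.29·3.4/0.09)^(1/0.71) ≈ 29.1255.
y_gold = 3.4·29.1255^0.29 ≈ 9.0390, c_gold = y_gold − 0.09·k_gold ≈ 6.4177.
Gain: Δc = 6.4177 − 5.4144 ≈ 1.0033.

Δc ≈ 1.003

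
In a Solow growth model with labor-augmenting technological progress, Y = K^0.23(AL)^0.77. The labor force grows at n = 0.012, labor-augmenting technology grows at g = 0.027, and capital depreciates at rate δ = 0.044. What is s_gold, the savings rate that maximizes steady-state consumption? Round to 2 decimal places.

n + g + δ = 0.012 + 0.027 + 0.044 = 0.083.
At the golden rule MPK = n+g+δ, and in any Cobb-Douglas steady state s = (n+g+δ)·k/y = MPK·k/y = capital's share 0.23.

s_gold = 0.23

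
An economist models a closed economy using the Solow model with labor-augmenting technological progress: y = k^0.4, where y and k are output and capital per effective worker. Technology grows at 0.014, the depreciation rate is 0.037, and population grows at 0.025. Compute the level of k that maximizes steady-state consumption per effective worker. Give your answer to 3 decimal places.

Capital per effective worker breaks even when investment replaces (n + g + δ)·k; here n + g + δ = 0.076.
Maximizing c = f(k) − (n+g+δ)·k gives f'(k) = n+g+δ, i.e. 0.4·k^(0.4−1) = 0.076, so k_gold = (0.4/0.076)^(1/0.6) ≈ 15.9249.

k_gold ≈ 15.925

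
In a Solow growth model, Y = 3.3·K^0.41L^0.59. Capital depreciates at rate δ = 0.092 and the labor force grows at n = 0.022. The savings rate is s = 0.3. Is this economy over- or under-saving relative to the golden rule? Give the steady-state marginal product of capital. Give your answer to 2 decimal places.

Capital per worker breaks even when investment replaces (n + δ)·k; here n + δ = 0.114.
Steady-state k*: s·A·k^0.41 = 0.114·k gives k* = (0.3·3.3/0.114)^(1/0.59) ≈ 39.0003.
MPK = 0.41·3.3·39.0003^(-0.59) ≈ 0.1558.
MPK > n+δ = 0.114, so the economy is dynamically efficient (under-saving).

under-saving; MPK ≈ 0.16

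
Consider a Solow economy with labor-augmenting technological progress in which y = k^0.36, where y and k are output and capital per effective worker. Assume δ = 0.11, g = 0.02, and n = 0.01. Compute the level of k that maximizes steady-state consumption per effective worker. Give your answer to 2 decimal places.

k_gold ≈ 4.37

Break-even investment rate: n + g + δ = 0.01 + 0.02 + 0.11 = 0.14.
Maximizing c = f(k) − (n+g+δ)·k gives f'(k) = n+g+δ, i.e. 0.36·k^(0.36−1) = 0.14, so k_gold = (0.36/0.14)^(1/0.64) ≈ 4.3742.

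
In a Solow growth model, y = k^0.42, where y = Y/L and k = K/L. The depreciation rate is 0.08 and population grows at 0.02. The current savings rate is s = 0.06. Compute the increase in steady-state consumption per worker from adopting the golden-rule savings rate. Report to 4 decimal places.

Break-even investment rate: n + δ = 0.02 + 0.08 = 0.1.
Current steady state (s = 0.06): k* = (0.06/0.1)^(1/0.58) ≈ 0.4145, y* = 0.4145^0.42 ≈ 0.6908, c* = (1−0.06)·0.6908 ≈ 0.6493.
At the golden rule the marginal product of capital equals n+δ: 0.42·k^(0.42−1) = 0.1. Solving, k_gold = (0.42/0.1)^(1/0.58) ≈ 11.8732.
y_gold = 11.8732^0.42 ≈ 2.8270, c_gold = y_gold − 0.1·k_gold ≈ 1.6396.
Gain: Δc = 1.6396 − 0.6493 ≈ 0.9903.

Δc ≈ 0.9903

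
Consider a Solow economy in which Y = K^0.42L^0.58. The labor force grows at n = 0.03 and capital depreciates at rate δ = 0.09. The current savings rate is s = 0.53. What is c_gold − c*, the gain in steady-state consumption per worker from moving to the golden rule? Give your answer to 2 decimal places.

Capital per worker breaks even when investment replaces (n + δ)·k; here n + δ = 0.12.
Current steady state (s = 0.53): k* = (0.53/0.12)^(1/0.58) ≈ 12.9489, y* = 12.9489^0.42 ≈ 2.9318, c* = (1−0.53)·2.9318 ≈ 1.3780.
At the golden rule the marginal product of capital equals n+δ: 0.42·k^(0.42−1) = 0.12. Solving, k_gold = (0.42/0.12)^(1/0.58) ≈ 8.6706.
y_gold = 8.6706^0.42 ≈ 2.4773, c_gold = y_gold − 0.12·k_gold ≈ 1.4368.
Gain: Δc = 1.4368 − 1.3780 ≈ 0.0589.

Δc ≈ 0.06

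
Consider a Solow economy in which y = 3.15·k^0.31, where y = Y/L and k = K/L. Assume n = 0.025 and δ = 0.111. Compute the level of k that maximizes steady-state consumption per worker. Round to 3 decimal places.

k_gold ≈ 17.409

Break-even investment rate: n + δ = 0.025 + 0.111 = 0.136.
At the golden rule the marginal product of capital equals n+δ: 0.31·3.15·k^(0.31−1) = 0.136. Solving, k_gold = (0.31·3.15/0.136)^(1/0.69) ≈ 17.4090.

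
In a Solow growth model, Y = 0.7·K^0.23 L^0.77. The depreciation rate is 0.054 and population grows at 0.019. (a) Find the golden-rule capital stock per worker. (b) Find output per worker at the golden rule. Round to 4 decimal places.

n + δ = 0.019 + 0.054 = 0.073.
Maximizing c = f(k) − (n+δ)·k gives f'(k) = n+δ, i.e. 0.23·0.7·k^(0.23−1) = 0.073, so k_gold = (0.23·0.7/0.073)^(1/0.77) ≈ 2.7932.
y_gold = 0.7·2.7932^0.23 ≈ 0.8865.

(a) k_gold ≈ 2.7932; (b) y_gold ≈ 0.8865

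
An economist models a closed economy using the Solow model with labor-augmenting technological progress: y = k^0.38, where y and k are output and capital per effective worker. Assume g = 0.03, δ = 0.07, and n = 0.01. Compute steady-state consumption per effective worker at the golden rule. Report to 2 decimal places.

The effective depreciation rate is n + g + δ = 0.01 + 0.03 + 0.07 = 0.11.
Maximizing c = f(k) − (n+g+δ)·k gives f'(k) = n+g+δ, i.e. 0.38·k^(0.38−1) = 0.11, so k_gold = (0.38/0.11)^(1/0.62) ≈ 7.3854.
y_gold = 7.3854^0.38 ≈ 2.1379.
c_gold = y_gold − (n+g+δ)·k_gold = 2.1379 − 0.11·7.3854 ≈ 1.3255.

c_gold ≈ 1.33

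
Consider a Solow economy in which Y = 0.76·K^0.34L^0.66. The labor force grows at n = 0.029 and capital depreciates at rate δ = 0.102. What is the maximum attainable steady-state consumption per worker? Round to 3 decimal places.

The effective depreciation rate is n + δ = 0.029 + 0.102 = 0.131.
Maximizing c = f(k) − (n+δ)·k gives f'(k) = n+δ, i.e. 0.34·0.76·k^(0.34−1) = 0.131, so k_gold = (0.34·0.76/0.131)^(1/0.66) ≈ 2.7990.
y_gold = 0.76·2.7990^0.34 ≈ 1.0784.
c_gold = y_gold − (n+δ)·k_gold = 1.0784 − 0.131·2.7990 ≈ 0.7118.

c_gold ≈ 0.712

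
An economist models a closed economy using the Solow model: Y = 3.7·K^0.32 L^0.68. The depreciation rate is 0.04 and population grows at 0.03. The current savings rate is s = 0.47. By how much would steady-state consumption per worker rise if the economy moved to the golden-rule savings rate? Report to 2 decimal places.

n + δ = 0.03 + 0.04 = 0.07.
Current steady state (s = 0.47): k* = (0.47·3.7/0.07)^(1/0.68) ≈ 112.6593, y* = 3.7·112.6593^0.32 ≈ 16.7790, c* = (1−0.47)·16.7790 ≈ 8.8929.
Maximizing c = f(k) − (n+δ)·k gives f'(k) = n+δ, i.e. 0.32·3.7·k^(0.32−1) = 0.07, so k_gold = (0.32·3.7/0.07)^(1/0.68) ≈ 64.0111.
y_gold = 3.7·64.0111^0.32 ≈ 14.0024, c_gold = y_gold − 0.07·k_gold ≈ 9.5217.
Gain: Δc = 9.5217 − 8.8929 ≈ 0.6288.

Δc ≈ 0.63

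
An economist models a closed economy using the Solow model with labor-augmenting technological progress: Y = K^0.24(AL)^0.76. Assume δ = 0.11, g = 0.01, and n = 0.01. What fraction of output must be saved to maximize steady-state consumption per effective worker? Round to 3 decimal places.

s_gold = 0.240

Break-even investment rate: n + g + δ = 0.01 + 0.01 + 0.11 = 0.13.
At the golden rule MPK = n+g+δ, and in any Cobb-Douglas steady state s = (n+g+δ)·k/y = MPK·k/y = capital's share 0.24.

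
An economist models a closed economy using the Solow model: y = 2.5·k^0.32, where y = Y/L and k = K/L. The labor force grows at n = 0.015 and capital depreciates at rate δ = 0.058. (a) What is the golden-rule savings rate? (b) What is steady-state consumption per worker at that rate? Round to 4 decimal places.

(a) s_gold = 0.3200; (b) c_gold ≈ 5.2451

n + δ = 0.015 + 0.058 = 0.073.
For Cobb-Douglas, s_gold equals capital's share: s_gold = 0.32.
At the golden rule the marginal product of capital equals n+δ: 0.32·2.5·k^(0.32−1) = 0.073. Solving, k_gold = (0.32·2.5/0.073)^(1/0.68) ≈ 33.8119.
y_gold = 2.5·33.8119^0.32 ≈ 7.7133; c_gold = (1−0.32)·y_gold ≈ 5.2451.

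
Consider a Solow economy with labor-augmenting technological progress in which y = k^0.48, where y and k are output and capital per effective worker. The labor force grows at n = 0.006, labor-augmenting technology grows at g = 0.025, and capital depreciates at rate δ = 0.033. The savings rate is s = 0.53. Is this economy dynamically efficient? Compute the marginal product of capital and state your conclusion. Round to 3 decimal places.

dynamically inefficient; MPK ≈ 0.058

Capital per effective worker breaks even when investment replaces (n + g + δ)·k; here n + g + δ = 0.064.
Steady-state k*: s·k^0.48 = 0.064·k gives k* = (0.53/0.064)^(1/0.52) ≈ 58.2866.
MPK = 0.48·58.2866^(-0.52) ≈ 0.0580.
MPK < n+g+δ = 0.064, so the economy is dynamically inefficient (over-saving).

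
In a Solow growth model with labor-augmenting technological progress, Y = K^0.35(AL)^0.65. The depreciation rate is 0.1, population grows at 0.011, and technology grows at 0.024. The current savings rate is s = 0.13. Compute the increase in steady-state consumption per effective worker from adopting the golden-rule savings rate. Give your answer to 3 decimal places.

n + g + δ = 0.011 + 0.024 + 0.1 = 0.135.
Current steady state (s = 0.13): k* = (0.13/0.135)^(1/0.65) ≈ 0.9436, y* = 0.9436^0.35 ≈ 0.9799, c* = (1−0.13)·0.9799 ≈ 0.8525.
Setting f'(k) = n+g+δ gives 0.35·k^(0.35−1) = 0.135, hence k_gold = (0.35/0.135)^(1/0.65) ≈ 4.3303.
y_gold = 4.3303^0.35 ≈ 1.6702, c_gold = y_gold − 0.135·k_gold ≈ 1.0857.
Gain: Δc = 1.0857 − 0.8525 ≈ 0.2332.

Δc ≈ 0.233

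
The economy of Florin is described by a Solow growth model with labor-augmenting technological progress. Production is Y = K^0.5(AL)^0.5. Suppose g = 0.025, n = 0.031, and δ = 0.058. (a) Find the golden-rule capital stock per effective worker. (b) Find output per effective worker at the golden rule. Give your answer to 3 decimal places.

n + g + δ = 0.031 + 0.025 + 0.058 = 0.114.
Maximizing c = f(k) − (n+g+δ)·k gives f'(k) = n+g+δ, i.e. 0.5·k^(0.5−1) = 0.114, so k_gold = (0.5/0.114)^(1/0.5) ≈ 19.2367.
y_gold = 19.2367^0.5 ≈ 4.3860.

(a) k_gold ≈ 19.237; (b) y_gold ≈ 4.386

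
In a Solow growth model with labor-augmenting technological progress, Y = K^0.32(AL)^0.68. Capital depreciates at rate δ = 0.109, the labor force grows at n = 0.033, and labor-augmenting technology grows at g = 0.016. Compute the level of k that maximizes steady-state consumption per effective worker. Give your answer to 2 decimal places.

k_gold ≈ 2.82

Break-even investment rate: n + g + δ = 0.033 + 0.016 + 0.109 = 0.158.
At the golden rule the marginal product of capital equals n+g+δ: 0.32·k^(0.32−1) = 0.158. Solving, k_gold = (0.32/0.158)^(1/0.68) ≈ 2.8231.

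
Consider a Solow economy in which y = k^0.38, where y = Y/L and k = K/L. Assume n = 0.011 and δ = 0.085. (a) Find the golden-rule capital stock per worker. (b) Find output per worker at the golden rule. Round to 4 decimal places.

(a) k_gold ≈ 9.1988; (b) y_gold ≈ 2.3239

Break-even investment rate: n + δ = 0.011 + 0.085 = 0.096.
At the golden rule the marginal product of capital equals n+δ: 0.38·k^(0.38−1) = 0.096. Solving, k_gold = (0.38/0.096)^(1/0.62) ≈ 9.1988.
y_gold = 9.1988^0.38 ≈ 2.3239.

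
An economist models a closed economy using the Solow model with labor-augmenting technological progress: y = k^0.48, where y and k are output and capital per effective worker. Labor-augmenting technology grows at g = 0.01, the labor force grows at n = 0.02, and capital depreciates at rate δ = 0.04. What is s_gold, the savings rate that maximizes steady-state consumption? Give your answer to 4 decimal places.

s_gold = 0.4800

The effective depreciation rate is n + g + δ = 0.02 + 0.01 + 0.04 = 0.07.
At the golden rule MPK = n+g+δ, and in any Cobb-Douglas steady state s = (n+g+δ)·k/y = MPK·k/y = capital's share 0.48.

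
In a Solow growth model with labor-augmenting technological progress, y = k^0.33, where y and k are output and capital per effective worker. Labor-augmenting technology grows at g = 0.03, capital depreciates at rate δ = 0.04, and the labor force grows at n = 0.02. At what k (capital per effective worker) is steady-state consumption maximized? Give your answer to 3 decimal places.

k_gold ≈ 6.953

n + g + δ = 0.02 + 0.03 + 0.04 = 0.09.
At the golden rule the marginal product of capital equals n+g+δ: 0.33·k^(0.33−1) = 0.09. Solving, k_gold = (0.33/0.09)^(1/0.67) ≈ 6.9534.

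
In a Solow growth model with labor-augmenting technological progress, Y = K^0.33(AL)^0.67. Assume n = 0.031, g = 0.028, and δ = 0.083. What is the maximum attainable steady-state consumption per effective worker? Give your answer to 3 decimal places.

Capital per effective worker breaks even when investment replaces (n + g + δ)·k; here n + g + δ = 0.142.
Golden rule sets MPK = n+g+δ: 0.33·k^(0.33−1) = 0.142, so k_gold = (0.33/0.142)^(1/0.67) ≈ 3.5205.
y_gold = 3.5205^0.33 ≈ 1.5149.
c_gold = y_gold − (n+g+δ)·k_gold = 1.5149 − 0.142·3.5205 ≈ 1.0150.

c_gold ≈ 1.015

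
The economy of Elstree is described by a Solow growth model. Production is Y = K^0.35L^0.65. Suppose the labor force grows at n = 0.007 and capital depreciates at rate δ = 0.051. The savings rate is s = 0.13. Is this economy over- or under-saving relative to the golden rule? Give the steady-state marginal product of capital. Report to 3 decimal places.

n + δ = 0.007 + 0.051 = 0.058.
Steady-state k*: s·k^0.35 = 0.058·k gives k* = (0.13/0.058)^(1/0.65) ≈ 3.4614.
MPK = 0.35·3.4614^(-0.65) ≈ 0.1562.
MPK > n+δ = 0.058, so the economy is dynamically efficient (under-saving).

under-saving; MPK ≈ 0.156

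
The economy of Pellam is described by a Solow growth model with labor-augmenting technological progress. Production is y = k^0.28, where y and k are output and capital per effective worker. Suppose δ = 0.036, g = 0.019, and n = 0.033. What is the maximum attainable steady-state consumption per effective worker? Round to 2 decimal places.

c_gold ≈ 1.13

Capital per effective worker breaks even when investment replaces (n + g + δ)·k; here n + g + δ = 0.088.
Golden rule sets MPK = n+g+δ: 0.28·k^(0.28−1) = 0.088, so k_gold = (0.28/0.088)^(1/0.72) ≈ 4.9907.
y_gold = 4.9907^0.28 ≈ 1.5685.
c_gold = y_gold − (n+g+δ)·k_gold = 1.5685 − 0.088·4.9907 ≈ 1.1293.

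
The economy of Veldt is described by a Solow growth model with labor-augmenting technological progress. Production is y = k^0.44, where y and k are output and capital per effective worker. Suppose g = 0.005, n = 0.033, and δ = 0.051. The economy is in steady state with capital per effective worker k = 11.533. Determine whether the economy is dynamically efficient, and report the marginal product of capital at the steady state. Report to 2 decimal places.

Capital per effective worker breaks even when investment replaces (n + g + δ)·k; here n + g + δ = 0.089.
MPK = 0.44·k^(0.44−1) = 0.44·11.533^(-0.56) ≈ 0.1119.
MPK > 0.089, so the economy is dynamically efficient (under-saving).

dynamically efficient; MPK ≈ 0.11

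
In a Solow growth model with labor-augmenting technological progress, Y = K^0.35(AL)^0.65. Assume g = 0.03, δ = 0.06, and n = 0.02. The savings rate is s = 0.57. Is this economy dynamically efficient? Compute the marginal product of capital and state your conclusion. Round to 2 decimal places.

The effective depreciation rate is n + g + δ = 0.02 + 0.03 + 0.06 = 0.11.
Steady-state k*: s·k^0.35 = 0.11·k gives k* = (0.57/0.11)^(1/0.65) ≈ 12.5662.
MPK = 0.35·12.5662^(-0.65) ≈ 0.0675.
MPK < n+g+δ = 0.11, so the economy is dynamically inefficient (over-saving).

dynamically inefficient; MPK ≈ 0.07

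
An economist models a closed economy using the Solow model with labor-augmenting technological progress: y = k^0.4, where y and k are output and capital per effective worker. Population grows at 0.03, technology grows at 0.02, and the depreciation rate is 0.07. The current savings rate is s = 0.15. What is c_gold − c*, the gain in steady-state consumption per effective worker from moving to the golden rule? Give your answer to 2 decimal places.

Δc ≈ 0.35

The effective depreciation rate is n + g + δ = 0.03 + 0.02 + 0.07 = 0.12.
Current steady state (s = 0.15): k* = (0.15/0.12)^(1/0.6) ≈ 1.4505, y* = 1.4505^0.4 ≈ 1.1604, c* = (1−0.15)·1.1604 ≈ 0.9863.
At the golden rule the marginal product of capital equals n+g+δ: 0.4·k^(0.4−1) = 0.12. Solving, k_gold = (0.4/0.12)^(1/0.6) ≈ 7.4381.
y_gold = 7.4381^0.4 ≈ 2.2314, c_gold = y_gold − 0.12·k_gold ≈ 1.3389.
Gain: Δc = 1.3389 − 0.9863 ≈ 0.3525.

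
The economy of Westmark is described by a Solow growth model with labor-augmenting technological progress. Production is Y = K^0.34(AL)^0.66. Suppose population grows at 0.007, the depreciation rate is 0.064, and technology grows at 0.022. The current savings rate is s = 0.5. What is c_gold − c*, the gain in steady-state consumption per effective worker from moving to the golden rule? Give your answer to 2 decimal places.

Δc ≈ 0.10

Capital per effective worker breaks even when investment replaces (n + g + δ)·k; here n + g + δ = 0.093.
Current steady state (s = 0.5): k* = (0.5/0.093)^(1/0.66) ≈ 12.7879, y* = 12.7879^0.34 ≈ 2.3785, c* = (1−0.5)·2.3785 ≈ 1.1893.
Golden rule sets MPK = n+g+δ: 0.34·k^(0.34−1) = 0.093, so k_gold = (0.34/0.093)^(1/0.66) ≈ 7.1289.
y_gold = 7.1289^0.34 ≈ 1.9500, c_gold = y_gold − 0.093·k_gold ≈ 1.2870.
Gain: Δc = 1.2870 − 1.1893 ≈ 0.0977.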